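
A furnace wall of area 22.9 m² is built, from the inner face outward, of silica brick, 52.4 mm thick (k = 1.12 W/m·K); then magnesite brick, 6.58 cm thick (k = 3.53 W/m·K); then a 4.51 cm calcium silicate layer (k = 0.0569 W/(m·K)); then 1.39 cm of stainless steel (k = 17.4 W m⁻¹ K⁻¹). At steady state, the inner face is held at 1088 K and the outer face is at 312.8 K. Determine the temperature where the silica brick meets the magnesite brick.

Resistance network (inner→outer):
  R_silica brick = L/(kA) = 0.0524/(1.12·22.9) = 0.002043 K/W
  R_magnesite brick = L/(kA) = 0.0658/(3.53·22.9) = 8.140×10^-4 K/W
  R_calcium silicate = L/(kA) = 0.0451/(0.0569·22.9) = 0.03461 K/W
  R_stainless steel = L/(kA) = 0.0139/(17.4·22.9) = 3.488×10^-5 K/W
ΣR = 0.002043 + 8.140×10^-4 + 0.03461 + 3.488×10^-5 = 0.03750 K/W
Q = ΔT/ΣR = (1088 K − 312.8 K)/0.03750 = 20670 W
From the inner boundary to the silica brick/magnesite brick interface, ΣR_partial = 0.002043 K/W.
T_interface = T_in − Q·ΣR_partial = 1088 K − (20670)(0.002043) = 1046 K

T = 1046 K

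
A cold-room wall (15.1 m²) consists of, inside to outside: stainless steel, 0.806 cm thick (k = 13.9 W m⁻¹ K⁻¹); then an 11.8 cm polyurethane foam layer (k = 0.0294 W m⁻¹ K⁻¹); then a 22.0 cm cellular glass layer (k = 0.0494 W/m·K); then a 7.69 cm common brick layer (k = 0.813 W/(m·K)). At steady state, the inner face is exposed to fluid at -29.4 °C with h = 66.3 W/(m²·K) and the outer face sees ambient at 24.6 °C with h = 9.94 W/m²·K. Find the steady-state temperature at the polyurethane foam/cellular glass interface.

Treat each layer as a resistance in series:
  R_conv,in = 1/(hA) = 1/(66.3·15.1) = 9.989×10^-4 K/W
  R_stainless steel = L/(kA) = 0.00806/(13.9·15.1) = 3.840×10^-5 K/W
  R_polyurethane foam = L/(kA) = 0.118/(0.0294·15.1) = 0.2658 K/W
  R_cellular glass = L/(kA) = 0.220/(0.0494·15.1) = 0.2949 K/W
  R_common brick = L/(kA) = 0.0769/(0.813·15.1) = 0.006264 K/W
  R_conv,out = 1/(hA) = 1/(9.94·15.1) = 0.006662 K/W
ΣR = 9.989×10^-4 + 3.840×10^-5 + 0.2658 + 0.2949 + 0.006264 + 0.006662 = 0.5747 K/W
Q = ΔT/ΣR = (-29.4 °C − 24.6 °C)/0.5747 = -93.96 W
From the inner boundary to the polyurethane foam/cellular glass interface, ΣR_partial = 0.2668 K/W.
T_interface = T_in − Q·ΣR_partial = -29.4 °C − (-93.96)(0.2668) = -4.33 °C

T = -4.33 °C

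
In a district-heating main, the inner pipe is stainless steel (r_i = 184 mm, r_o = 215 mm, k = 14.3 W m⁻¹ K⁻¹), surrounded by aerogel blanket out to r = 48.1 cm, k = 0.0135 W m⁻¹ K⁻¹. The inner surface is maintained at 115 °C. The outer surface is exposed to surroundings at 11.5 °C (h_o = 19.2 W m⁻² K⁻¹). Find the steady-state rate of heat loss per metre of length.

Q' = 10.9 W/m

Series thermal resistances, inner to outer:
  R'_stainless steel = ln(0.215/0.184)/(2πk) = 0.1557/(2π·14.3) = 0.001733 m·K/W
  R'_aerogel blanket = ln(0.481/0.215)/(2πk) = 0.8052/(2π·0.0135) = 9.493 m·K/W
  R'_conv,out = 1/(2πr h) = 1/(2π·0.481·19.2) = 0.01723 m·K/W
ΣR = 0.001733 + 9.493 + 0.01723 = 9.512 m·K/W
Q' = ΔT/ΣR = (115 °C − 11.5 °C)/9.512 = 10.9 W/m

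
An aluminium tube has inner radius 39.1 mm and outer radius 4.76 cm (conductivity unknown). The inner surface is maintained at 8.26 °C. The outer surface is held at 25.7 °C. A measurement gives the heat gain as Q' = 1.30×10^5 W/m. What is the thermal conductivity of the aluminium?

k = 233 W/m·K

ΣR = ΔT/Q' = |8.26 − 25.7|/1.30×10^5 = 1.342×10^-4 m·K/W
ln(r₂/r₁)/(2πk) = 1.342×10^-4 ⇒ k = 0.1967/(2π·1.342×10^-4) = 233 W/m·K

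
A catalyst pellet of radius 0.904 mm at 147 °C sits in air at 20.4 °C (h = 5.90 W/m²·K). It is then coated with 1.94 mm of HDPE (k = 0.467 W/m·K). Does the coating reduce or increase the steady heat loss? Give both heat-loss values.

increases: 0.00767 → 0.0705 W

Critical radius for a sphere: r_cr = 2k/h = 0.158 m = 15.8 cm.
Outer radius after coating: r₂ = 9.04×10^-4 + 0.00194 = 0.002844 m.
Since r₁ < r_cr and r₂ ≤ r_cr, the coating moves toward the maximum at r_cr — heat loss rises.
Bare: R = 1/(4πr₁²h) = 16500 K/W; Q = 126.6/16500 = 0.00767 W.
Coated: R = R_cond + R_conv = 1796 K/W; Q = 126.6/1796 = 0.0705 W.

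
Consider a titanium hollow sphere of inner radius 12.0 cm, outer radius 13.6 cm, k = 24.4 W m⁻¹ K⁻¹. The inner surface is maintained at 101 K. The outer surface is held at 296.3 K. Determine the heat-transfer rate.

Q = 61100 W

Q = 4πk·ΔT/(1/r₁ − 1/r₂) = 4π × 24.4 × 195.3 / (1/0.120 − 1/0.136) = 61100 W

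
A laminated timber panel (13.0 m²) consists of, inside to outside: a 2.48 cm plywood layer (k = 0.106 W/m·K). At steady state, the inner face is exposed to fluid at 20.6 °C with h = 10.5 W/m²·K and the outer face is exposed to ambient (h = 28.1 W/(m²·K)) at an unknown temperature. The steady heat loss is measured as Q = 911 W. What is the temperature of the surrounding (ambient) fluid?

Sum the resistances:
  R_conv,in = 1/(hA) = 1/(10.5·13.0) = 0.007326 K/W
  R_plywood = L/(kA) = 0.0248/(0.106·13.0) = 0.01800 K/W
  R_conv,out = 1/(hA) = 1/(28.1·13.0) = 0.002737 K/W
ΣR = 0.02806 K/W
ΔT = Q·ΣR = 911 × 0.02806 = 25.56 K
Heat flows outward, so T_out = T_in − ΔT = 20.6 − 25.56 = -4.96 °C

T_out = -4.96 °C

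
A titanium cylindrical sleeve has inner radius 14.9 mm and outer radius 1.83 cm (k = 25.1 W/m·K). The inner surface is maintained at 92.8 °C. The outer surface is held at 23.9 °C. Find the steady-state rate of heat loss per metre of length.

Q' = 2πk·ΔT/ln(r₂/r₁) = 2π × 25.1 × 68.9 / ln(0.0183/0.0149) = 52900 W/m

Q' = 52900 W/m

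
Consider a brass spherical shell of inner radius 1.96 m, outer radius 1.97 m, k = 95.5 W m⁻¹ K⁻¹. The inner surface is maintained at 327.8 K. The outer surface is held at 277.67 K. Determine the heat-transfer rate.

Q = 2.32×10^7 W

Q = 4πk·ΔT/(1/r₁ − 1/r₂) = 4π × 95.5 × 50.13 / (1/1.96 − 1/1.97) = 2.32×10^7 W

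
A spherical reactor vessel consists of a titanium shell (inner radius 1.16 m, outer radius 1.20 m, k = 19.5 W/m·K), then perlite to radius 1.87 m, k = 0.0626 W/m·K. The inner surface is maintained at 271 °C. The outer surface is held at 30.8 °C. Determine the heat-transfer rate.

Q = 633 W

Series thermal resistances, inner to outer:
  R_titanium = (1/1.16 − 1/1.20)/(4πk) = 0.02874/(4π·19.5) = 1.173×10^-4 K/W
  R_perlite = (1/1.20 − 1/1.87)/(4πk) = 0.2986/(4π·0.0626) = 0.3795 K/W
ΣR = 1.173×10^-4 + 0.3795 = 0.3796 K/W
Q = ΔT/ΣR = (271 °C − 30.8 °C)/0.3796 = 633 W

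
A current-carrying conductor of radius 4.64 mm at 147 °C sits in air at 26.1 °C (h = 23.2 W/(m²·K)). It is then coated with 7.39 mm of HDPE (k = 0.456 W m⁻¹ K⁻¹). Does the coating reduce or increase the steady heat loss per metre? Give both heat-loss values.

increases: 81.8 → 134 W/m

Critical radius for a cylinder: r_cr = k/h = 0.0197 m = 1.97 cm.
Outer radius after coating: r₂ = 0.00464 + 0.00739 = 0.01203 m.
Since r₁ < r_cr and r₂ ≤ r_cr, the coating moves toward the maximum at r_cr — heat loss rises.
Bare: R = 1/(2πr₁h) = 1.478 m·K/W; Q = 120.9/1.478 = 81.8 W/m.
Coated: R = R_cond + R_conv = 0.9028 m·K/W; Q = 120.9/0.9028 = 134 W/m.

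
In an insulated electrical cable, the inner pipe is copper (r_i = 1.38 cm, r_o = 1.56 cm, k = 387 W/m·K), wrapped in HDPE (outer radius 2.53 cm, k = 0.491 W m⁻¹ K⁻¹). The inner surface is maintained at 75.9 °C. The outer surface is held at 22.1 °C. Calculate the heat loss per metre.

Series thermal resistances, inner to outer:
  R'_copper = ln(0.0156/0.0138)/(2πk) = 0.1226/(2π·387) = 5.042×10^-5 m·K/W
  R'_HDPE = ln(0.0253/0.0156)/(2πk) = 0.4835/(2π·0.491) = 0.1567 m·K/W
ΣR = 5.042×10^-5 + 0.1567 = 0.1568 m·K/W
Q' = ΔT/ΣR = (75.9 °C − 22.1 °C)/0.1568 = 343 W/m

Q' = 343 W/m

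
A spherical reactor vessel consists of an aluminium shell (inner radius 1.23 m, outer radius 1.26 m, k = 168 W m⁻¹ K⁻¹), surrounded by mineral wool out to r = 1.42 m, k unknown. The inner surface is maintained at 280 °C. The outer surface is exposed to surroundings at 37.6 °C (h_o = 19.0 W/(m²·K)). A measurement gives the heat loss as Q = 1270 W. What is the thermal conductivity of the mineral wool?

k = 0.0377 W/m·K

ΣR = ΔT/Q = |280 − 37.6|/1270 = 0.1909 K/W
Known resistances:
  R_aluminium = (1/1.23 − 1/1.26)/(4πk) = 0.01936/(4π·168) = 9.169×10^-6 K/W
  R_conv,out = 1/(4πr²h) = 1/(4π·1.42²·19.0) = 0.002077 K/W
R_mineral wool = ΣR − ΣR_known = 0.1909 − 0.002086 = 0.1888 K/W
(1/r₁−1/r₂)/(4πk) = 0.1888 ⇒ k = 0.08943/(4π·0.1888) = 0.0377 W/m·K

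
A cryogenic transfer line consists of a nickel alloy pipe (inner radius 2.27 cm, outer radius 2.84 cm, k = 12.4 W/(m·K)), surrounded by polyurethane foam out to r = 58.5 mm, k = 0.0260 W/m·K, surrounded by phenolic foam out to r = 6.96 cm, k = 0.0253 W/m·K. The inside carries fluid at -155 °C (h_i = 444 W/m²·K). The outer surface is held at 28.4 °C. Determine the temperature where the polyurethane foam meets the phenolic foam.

Treat each layer as a resistance in series:
  R'_conv,in = 1/(2πr h) = 1/(2π·0.0227·444) = 0.01579 m·K/W
  R'_nickel alloy = ln(0.0284/0.0227)/(2πk) = 0.2240/(2π·12.4) = 0.002875 m·K/W
  R'_polyurethane foam = ln(0.0585/0.0284)/(2πk) = 0.7226/(2π·0.0260) = 4.424 m·K/W
  R'_phenolic foam = ln(0.0696/0.0585)/(2πk) = 0.1737/(2π·0.0253) = 1.093 m·K/W
ΣR = 0.01579 + 0.002875 + 4.424 + 1.093 = 5.536 m·K/W
Q' = ΔT/ΣR = (-155 °C − 28.4 °C)/5.536 = -33.13 W/m
From the inner boundary to the polyurethane foam/phenolic foam interface, ΣR_partial = 4.443 m·K/W.
T_interface = T_in − Q'·ΣR_partial = -155 °C − (-33.13)(4.443) = -7.8 °C

T = -7.8 °C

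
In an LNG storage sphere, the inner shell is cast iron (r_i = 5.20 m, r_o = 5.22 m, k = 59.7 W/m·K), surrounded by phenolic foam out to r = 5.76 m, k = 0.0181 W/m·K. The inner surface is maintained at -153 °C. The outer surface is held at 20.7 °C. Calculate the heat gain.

Q = 2.20 kW

Treat each layer as a resistance in series:
  R_cast iron = (1/5.20 − 1/5.22)/(4πk) = 7.368×10^-4/(4π·59.7) = 9.821×10^-7 K/W
  R_phenolic foam = (1/5.22 − 1/5.76)/(4πk) = 0.01796/(4π·0.0181) = 0.07896 K/W
ΣR = 9.821×10^-7 + 0.07896 = 0.07896 K/W
Q = ΔT/ΣR = (-153 °C − 20.7 °C)/0.07896 = -2200 W
(Negative Q ⇒ heat flows inward; heat gain = 2200 W.)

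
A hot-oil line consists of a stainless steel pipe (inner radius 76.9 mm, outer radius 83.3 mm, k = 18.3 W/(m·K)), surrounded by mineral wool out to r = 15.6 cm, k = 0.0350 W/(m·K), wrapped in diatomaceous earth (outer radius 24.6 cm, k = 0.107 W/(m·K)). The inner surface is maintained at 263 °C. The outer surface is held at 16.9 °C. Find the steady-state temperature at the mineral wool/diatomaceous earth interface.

Series thermal resistances, inner to outer:
  R'_stainless steel = ln(0.0833/0.0769)/(2πk) = 0.07994/(2π·18.3) = 6.953×10^-4 m·K/W
  R'_mineral wool = ln(0.156/0.0833)/(2πk) = 0.6274/(2π·0.0350) = 2.853 m·K/W
  R'_diatomaceous earth = ln(0.246/0.156)/(2πk) = 0.4555/(2π·0.107) = 0.6775 m·K/W
ΣR = 6.953×10^-4 + 2.853 + 0.6775 = 3.531 m·K/W
Q' = ΔT/ΣR = (263 °C − 16.9 °C)/3.531 = 69.70 W/m
From the inner boundary to the mineral wool/diatomaceous earth interface, ΣR_partial = 2.854 m·K/W.
T_interface = T_in − Q'·ΣR_partial = 263 °C − (69.70)(2.854) = 64.1 °C

T = 64.1 °C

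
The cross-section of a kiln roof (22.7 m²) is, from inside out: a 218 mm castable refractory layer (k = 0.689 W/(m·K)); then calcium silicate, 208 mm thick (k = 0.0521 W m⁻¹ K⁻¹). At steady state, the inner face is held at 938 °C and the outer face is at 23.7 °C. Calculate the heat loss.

Q = 4820 W

Resistance network (inner→outer):
  R_castable refractory = L/(kA) = 0.218/(0.689·22.7) = 0.01394 K/W
  R_calcium silicate = L/(kA) = 0.208/(0.0521·22.7) = 0.1759 K/W
ΣR = 0.01394 + 0.1759 = 0.1898 K/W
Q = ΔT/ΣR = (938 °C − 23.7 °C)/0.1898 = 4820 W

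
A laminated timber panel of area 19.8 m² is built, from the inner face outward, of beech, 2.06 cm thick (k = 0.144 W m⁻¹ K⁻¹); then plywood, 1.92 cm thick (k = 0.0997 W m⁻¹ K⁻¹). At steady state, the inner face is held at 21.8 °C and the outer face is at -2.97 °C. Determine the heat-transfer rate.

Q = 1460 W

Treat each layer as a resistance in series:
  R_beech = L/(kA) = 0.0206/(0.144·19.8) = 0.007225 K/W
  R_plywood = L/(kA) = 0.0192/(0.0997·19.8) = 0.009726 K/W
ΣR = 0.007225 + 0.009726 = 0.01695 K/W
Q = ΔT/ΣR = (21.8 °C − -2.97 °C)/0.01695 = 1460 W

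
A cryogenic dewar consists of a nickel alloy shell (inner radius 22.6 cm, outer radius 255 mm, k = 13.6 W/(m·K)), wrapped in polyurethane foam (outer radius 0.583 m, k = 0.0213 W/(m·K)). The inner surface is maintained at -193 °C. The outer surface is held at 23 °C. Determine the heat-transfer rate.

Q = 26.2 W

Resistance network (inner→outer):
  R_nickel alloy = (1/0.226 − 1/0.255)/(4πk) = 0.5032/(4π·13.6) = 0.002944 K/W
  R_polyurethane foam = (1/0.255 − 1/0.583)/(4πk) = 2.206/(4π·0.0213) = 8.243 K/W
ΣR = 0.002944 + 8.243 = 8.246 K/W
Q = ΔT/ΣR = (-193 °C − 23 °C)/8.246 = -26.2 W
(Negative Q ⇒ heat flows inward; heat gain = 26.2 W.)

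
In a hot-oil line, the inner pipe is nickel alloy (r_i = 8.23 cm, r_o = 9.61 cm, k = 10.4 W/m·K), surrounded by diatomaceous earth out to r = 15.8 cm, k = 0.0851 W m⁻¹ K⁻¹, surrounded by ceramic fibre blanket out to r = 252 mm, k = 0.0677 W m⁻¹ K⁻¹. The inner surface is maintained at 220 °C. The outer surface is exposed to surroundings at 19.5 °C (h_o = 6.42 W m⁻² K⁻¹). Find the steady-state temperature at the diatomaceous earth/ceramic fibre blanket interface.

T = 132 °C

Series thermal resistances, inner to outer:
  R'_nickel alloy = ln(0.0961/0.0823)/(2πk) = 0.1550/(2π·10.4) = 0.002372 m·K/W
  R'_diatomaceous earth = ln(0.158/0.0961)/(2πk) = 0.4972/(2π·0.0851) = 0.9299 m·K/W
  R'_ceramic fibre blanket = ln(0.252/0.158)/(2πk) = 0.4668/(2π·0.0677) = 1.097 m·K/W
  R'_conv,out = 1/(2πr h) = 1/(2π·0.252·6.42) = 0.09837 m·K/W
ΣR = 0.002372 + 0.9299 + 1.097 + 0.09837 = 2.128 m·K/W
Q' = ΔT/ΣR = (220 °C − 19.5 °C)/2.128 = 94.22 W/m
From the inner boundary to the diatomaceous earth/ceramic fibre blanket interface, ΣR_partial = 0.9323 m·K/W.
T_interface = T_in − Q'·ΣR_partial = 220 °C − (94.22)(0.9323) = 132 °C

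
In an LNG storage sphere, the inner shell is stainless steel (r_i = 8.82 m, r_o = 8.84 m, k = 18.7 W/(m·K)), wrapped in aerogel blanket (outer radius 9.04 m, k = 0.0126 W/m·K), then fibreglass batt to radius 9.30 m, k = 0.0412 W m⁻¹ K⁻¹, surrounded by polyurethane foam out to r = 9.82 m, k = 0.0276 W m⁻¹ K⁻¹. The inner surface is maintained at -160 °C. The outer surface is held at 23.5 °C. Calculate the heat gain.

Q = 4800 W

Resistance network (inner→outer):
  R_stainless steel = (1/8.82 − 1/8.84)/(4πk) = 2.565×10^-4/(4π·18.7) = 1.092×10^-6 K/W
  R_aerogel blanket = (1/8.84 − 1/9.04)/(4πk) = 0.002503/(4π·0.0126) = 0.01581 K/W
  R_fibreglass batt = (1/9.04 − 1/9.30)/(4πk) = 0.003093/(4π·0.0412) = 0.005973 K/W
  R_polyurethane foam = (1/9.30 − 1/9.82)/(4πk) = 0.005694/(4π·0.0276) = 0.01642 K/W
ΣR = 1.092×10^-6 + 0.01581 + 0.005973 + 0.01642 = 0.03820 K/W
Q = ΔT/ΣR = (-160 °C − 23.5 °C)/0.03820 = -4800 W
(Negative Q ⇒ heat flows inward; heat gain = 4800 W.)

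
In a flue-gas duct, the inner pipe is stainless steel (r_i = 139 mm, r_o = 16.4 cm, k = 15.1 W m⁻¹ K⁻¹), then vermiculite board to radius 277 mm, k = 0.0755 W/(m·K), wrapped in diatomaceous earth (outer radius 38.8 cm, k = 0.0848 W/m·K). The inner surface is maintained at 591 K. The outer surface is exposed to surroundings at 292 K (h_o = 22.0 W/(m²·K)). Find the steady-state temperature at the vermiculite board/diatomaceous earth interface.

T = 403 K

Series thermal resistances, inner to outer:
  R'_stainless steel = ln(0.164/0.139)/(2πk) = 0.1654/(2π·15.1) = 0.001743 m·K/W
  R'_vermiculite board = ln(0.277/0.164)/(2πk) = 0.5242/(2π·0.0755) = 1.105 m·K/W
  R'_diatomaceous earth = ln(0.388/0.277)/(2πk) = 0.3370/(2π·0.0848) = 0.6325 m·K/W
  R'_conv,out = 1/(2πr h) = 1/(2π·0.388·22.0) = 0.01865 m·K/W
ΣR = 0.001743 + 1.105 + 0.6325 + 0.01865 = 1.758 m·K/W
Q' = ΔT/ΣR = (591 K − 292 K)/1.758 = 170.1 W/m
From the inner boundary to the vermiculite board/diatomaceous earth interface, ΣR_partial = 1.107 m·K/W.
T_interface = T_in − Q'·ΣR_partial = 591 K − (170.1)(1.107) = 403 K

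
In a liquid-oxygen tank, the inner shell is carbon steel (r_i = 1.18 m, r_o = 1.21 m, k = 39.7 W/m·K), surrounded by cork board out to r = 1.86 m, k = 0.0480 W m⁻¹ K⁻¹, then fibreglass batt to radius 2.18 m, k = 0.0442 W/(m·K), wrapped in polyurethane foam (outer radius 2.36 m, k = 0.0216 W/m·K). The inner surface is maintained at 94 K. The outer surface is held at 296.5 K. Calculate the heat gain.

Q = 270 W

Treat each layer as a resistance in series:
  R_carbon steel = (1/1.18 − 1/1.21)/(4πk) = 0.02101/(4π·39.7) = 4.212×10^-5 K/W
  R_cork board = (1/1.21 − 1/1.86)/(4πk) = 0.2888/(4π·0.0480) = 0.4788 K/W
  R_fibreglass batt = (1/1.86 − 1/2.18)/(4πk) = 0.07892/(4π·0.0442) = 0.1421 K/W
  R_polyurethane foam = (1/2.18 − 1/2.36)/(4πk) = 0.03499/(4π·0.0216) = 0.1289 K/W
ΣR = 4.212×10^-5 + 0.4788 + 0.1421 + 0.1289 = 0.7498 K/W
Q = ΔT/ΣR = (94 K − 296.5 K)/0.7498 = -270 W
(Negative Q ⇒ heat flows inward; heat gain = 270 W.)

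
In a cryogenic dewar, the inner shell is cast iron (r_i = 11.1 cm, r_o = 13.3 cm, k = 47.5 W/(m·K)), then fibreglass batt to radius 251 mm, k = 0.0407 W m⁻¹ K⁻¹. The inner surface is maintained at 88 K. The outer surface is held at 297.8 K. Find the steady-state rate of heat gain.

Q = 30.3 W

Resistance network (inner→outer):
  R_cast iron = (1/0.111 − 1/0.133)/(4πk) = 1.490/(4π·47.5) = 0.002497 K/W
  R_fibreglass batt = (1/0.133 − 1/0.251)/(4πk) = 3.535/(4π·0.0407) = 6.911 K/W
ΣR = 0.002497 + 6.911 = 6.913 K/W
Q = ΔT/ΣR = (88 K − 297.8 K)/6.913 = -30.3 W
(Negative Q ⇒ heat flows inward; heat gain = 30.3 W.)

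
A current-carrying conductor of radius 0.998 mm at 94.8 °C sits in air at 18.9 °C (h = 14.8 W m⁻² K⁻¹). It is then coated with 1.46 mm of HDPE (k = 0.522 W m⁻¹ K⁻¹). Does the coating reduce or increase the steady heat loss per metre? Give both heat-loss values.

Critical radius for a cylinder: r_cr = k/h = 0.0353 m = 3.53 cm.
Outer radius after coating: r₂ = 9.98×10^-4 + 0.00146 = 0.002458 m.
Since r₁ < r_cr and r₂ ≤ r_cr, the coating moves toward the maximum at r_cr — heat loss rises.
Bare: R = 1/(2πr₁h) = 10.78 m·K/W; Q = 75.9/10.78 = 7.04 W/m.
Coated: R = R_cond + R_conv = 4.650 m·K/W; Q = 75.9/4.650 = 16.3 W/m.

increases: 7.04 → 16.3 W/m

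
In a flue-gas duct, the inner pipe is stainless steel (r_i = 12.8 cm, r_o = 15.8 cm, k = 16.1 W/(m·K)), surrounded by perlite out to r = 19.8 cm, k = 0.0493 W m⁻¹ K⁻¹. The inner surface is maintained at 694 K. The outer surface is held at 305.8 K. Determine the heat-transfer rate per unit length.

Resistance network (inner→outer):
  R'_stainless steel = ln(0.158/0.128)/(2πk) = 0.2106/(2π·16.1) = 0.002082 m·K/W
  R'_perlite = ln(0.198/0.158)/(2πk) = 0.2257/(2π·0.0493) = 0.7285 m·K/W
ΣR = 0.002082 + 0.7285 = 0.7306 m·K/W
Q' = ΔT/ΣR = (694 K − 305.8 K)/0.7306 = 531 W/m

Q' = 531 W/m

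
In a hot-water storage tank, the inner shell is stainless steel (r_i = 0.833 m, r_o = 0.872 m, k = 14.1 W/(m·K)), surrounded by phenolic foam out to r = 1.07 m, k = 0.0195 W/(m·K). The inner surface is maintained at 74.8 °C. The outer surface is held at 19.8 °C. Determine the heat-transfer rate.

Resistance network (inner→outer):
  R_stainless steel = (1/0.833 − 1/0.872)/(4πk) = 0.05369/(4π·14.1) = 3.030×10^-4 K/W
  R_phenolic foam = (1/0.872 − 1/1.07)/(4πk) = 0.2122/(4π·0.0195) = 0.8660 K/W
ΣR = 3.030×10^-4 + 0.8660 = 0.8663 K/W
Q = ΔT/ΣR = (74.8 °C − 19.8 °C)/0.8663 = 63.5 W

Q = 63.5 W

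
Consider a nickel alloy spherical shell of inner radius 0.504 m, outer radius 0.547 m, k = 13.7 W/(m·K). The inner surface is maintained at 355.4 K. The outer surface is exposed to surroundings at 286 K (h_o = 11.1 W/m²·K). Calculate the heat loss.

Q = 2.79 kW

Series thermal resistances, inner to outer:
  R_nickel alloy = (1/0.504 − 1/0.547)/(4πk) = 0.1560/(4π·13.7) = 9.060×10^-4 K/W
  R_conv,out = 1/(4πr²h) = 1/(4π·0.547²·11.1) = 0.02396 K/W
ΣR = 9.060×10^-4 + 0.02396 = 0.02487 K/W
Q = ΔT/ΣR = (355.4 K − 286 K)/0.02487 = 2790 W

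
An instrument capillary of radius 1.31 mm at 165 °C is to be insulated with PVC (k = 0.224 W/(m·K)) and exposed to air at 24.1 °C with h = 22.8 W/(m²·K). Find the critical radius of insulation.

For a cylinder, r_cr = k_ins/h = 0.224/22.8 = 0.00982 m = 0.982 cm

r_cr = 0.982 cm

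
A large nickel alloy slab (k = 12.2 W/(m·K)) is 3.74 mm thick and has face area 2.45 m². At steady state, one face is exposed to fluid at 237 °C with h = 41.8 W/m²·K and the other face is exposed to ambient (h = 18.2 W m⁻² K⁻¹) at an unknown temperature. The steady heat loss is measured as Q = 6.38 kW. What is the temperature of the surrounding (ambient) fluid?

T_out = 30.8 °C

Sum the resistances:
  R_conv,in = 1/(hA) = 1/(41.8·2.45) = 0.009765 K/W
  R_nickel alloy = L/(kA) = 0.00374/(12.2·2.45) = 1.251×10^-4 K/W
  R_conv,out = 1/(hA) = 1/(18.2·2.45) = 0.02243 K/W
ΣR = 0.03232 K/W
ΔT = Q·ΣR = 6380 × 0.03232 = 206.2 K
Heat flows outward, so T_out = T_in − ΔT = 237 − 206.2 = 30.8 °C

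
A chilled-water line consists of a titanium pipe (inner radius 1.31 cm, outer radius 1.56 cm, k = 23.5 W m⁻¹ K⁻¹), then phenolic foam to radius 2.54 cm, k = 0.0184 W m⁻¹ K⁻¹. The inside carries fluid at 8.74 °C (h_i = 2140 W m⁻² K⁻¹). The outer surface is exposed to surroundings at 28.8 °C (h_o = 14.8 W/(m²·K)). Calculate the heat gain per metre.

Series thermal resistances, inner to outer:
  R'_conv,in = 1/(2πr h) = 1/(2π·0.0131·2140) = 0.005677 m·K/W
  R'_titanium = ln(0.0156/0.0131)/(2πk) = 0.1747/(2π·23.5) = 0.001183 m·K/W
  R'_phenolic foam = ln(0.0254/0.0156)/(2πk) = 0.4875/(2π·0.0184) = 4.217 m·K/W
  R'_conv,out = 1/(2πr h) = 1/(2π·0.0254·14.8) = 0.4234 m·K/W
ΣR = 0.005677 + 0.001183 + 4.217 + 0.4234 = 4.647 m·K/W
Q' = ΔT/ΣR = (8.74 °C − 28.8 °C)/4.647 = -4.32 W/m
(Negative Q' ⇒ heat flows inward; heat gain = 4.32 W/m.)

Q' = 4.32 W/m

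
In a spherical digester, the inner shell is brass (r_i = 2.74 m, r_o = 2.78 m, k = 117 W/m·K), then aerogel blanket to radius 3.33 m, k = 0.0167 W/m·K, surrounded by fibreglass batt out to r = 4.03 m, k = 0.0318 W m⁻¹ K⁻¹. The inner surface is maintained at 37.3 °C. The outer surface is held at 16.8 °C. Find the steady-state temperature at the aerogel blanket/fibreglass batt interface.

T = 23.3 °C

Series thermal resistances, inner to outer:
  R_brass = (1/2.74 − 1/2.78)/(4πk) = 0.005251/(4π·117) = 3.572×10^-6 K/W
  R_aerogel blanket = (1/2.78 − 1/3.33)/(4πk) = 0.05941/(4π·0.0167) = 0.2831 K/W
  R_fibreglass batt = (1/3.33 − 1/4.03)/(4πk) = 0.05216/(4π·0.0318) = 0.1305 K/W
ΣR = 3.572×10^-6 + 0.2831 + 0.1305 = 0.4136 K/W
Q = ΔT/ΣR = (37.3 °C − 16.8 °C)/0.4136 = 49.56 W
From the inner boundary to the aerogel blanket/fibreglass batt interface, ΣR_partial = 0.2831 K/W.
T_interface = T_in − Q·ΣR_partial = 37.3 °C − (49.56)(0.2831) = 23.3 °C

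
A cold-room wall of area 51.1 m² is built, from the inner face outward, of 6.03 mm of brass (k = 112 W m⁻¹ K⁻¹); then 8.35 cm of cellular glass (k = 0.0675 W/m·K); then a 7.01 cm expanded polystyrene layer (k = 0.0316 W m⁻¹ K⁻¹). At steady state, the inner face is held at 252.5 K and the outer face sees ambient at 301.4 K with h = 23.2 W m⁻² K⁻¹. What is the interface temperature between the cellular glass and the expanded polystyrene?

Resistance network (inner→outer):
  R_brass = L/(kA) = 0.00603/(112·51.1) = 1.054×10^-6 K/W
  R_cellular glass = L/(kA) = 0.0835/(0.0675·51.1) = 0.02421 K/W
  R_expanded polystyrene = L/(kA) = 0.0701/(0.0316·51.1) = 0.04341 K/W
  R_conv,out = 1/(hA) = 1/(23.2·51.1) = 8.435×10^-4 K/W
ΣR = 1.054×10^-6 + 0.02421 + 0.04341 + 8.435×10^-4 = 0.06846 K/W
Q = ΔT/ΣR = (252.5 K − 301.4 K)/0.06846 = -714.3 W
From the inner boundary to the cellular glass/expanded polystyrene interface, ΣR_partial = 0.02421 K/W.
T_interface = T_in − Q·ΣR_partial = 252.5 K − (-714.3)(0.02421) = 269.79 K

T = 269.79 K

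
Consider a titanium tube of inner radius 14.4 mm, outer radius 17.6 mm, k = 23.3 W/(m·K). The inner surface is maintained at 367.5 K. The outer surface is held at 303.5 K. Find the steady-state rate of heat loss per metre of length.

Q' = 2πk·ΔT/ln(r₂/r₁) = 2π × 23.3 × 64 / ln(0.0176/0.0144) = 46700 W/m

Q' = 46.7 kW/m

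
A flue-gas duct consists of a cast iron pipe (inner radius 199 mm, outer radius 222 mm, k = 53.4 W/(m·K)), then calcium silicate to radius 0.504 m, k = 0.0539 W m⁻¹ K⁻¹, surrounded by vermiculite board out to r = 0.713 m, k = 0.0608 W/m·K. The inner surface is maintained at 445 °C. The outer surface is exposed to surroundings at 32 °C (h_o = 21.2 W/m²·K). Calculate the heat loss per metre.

Series thermal resistances, inner to outer:
  R'_cast iron = ln(0.222/0.199)/(2πk) = 0.1094/(2π·53.4) = 3.260×10^-4 m·K/W
  R'_calcium silicate = ln(0.504/0.222)/(2πk) = 0.8199/(2π·0.0539) = 2.421 m·K/W
  R'_vermiculite board = ln(0.713/0.504)/(2πk) = 0.3469/(2π·0.0608) = 0.9081 m·K/W
  R'_conv,out = 1/(2πr h) = 1/(2π·0.713·21.2) = 0.01053 m·K/W
ΣR = 3.260×10^-4 + 2.421 + 0.9081 + 0.01053 = 3.340 m·K/W
Q' = ΔT/ΣR = (445 °C − 32 °C)/3.340 = 124 W/m

Q' = 124 W/m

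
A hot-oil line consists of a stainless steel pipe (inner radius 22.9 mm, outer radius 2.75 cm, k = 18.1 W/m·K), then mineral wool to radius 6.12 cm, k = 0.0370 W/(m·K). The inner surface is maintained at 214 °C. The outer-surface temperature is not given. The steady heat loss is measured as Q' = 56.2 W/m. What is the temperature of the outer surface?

Series resistances:
  R'_stainless steel = ln(0.0275/0.0229)/(2πk) = 0.1830/(2π·18.1) = 0.001610 m·K/W
  R'_mineral wool = ln(0.0612/0.0275)/(2πk) = 0.8000/(2π·0.0370) = 3.441 m·K/W
ΣR = 3.443 m·K/W
ΔT = Q'·ΣR = 56.2 × 3.443 = 193.5 K
Heat flows outward, so T_out = T_in − ΔT = 214 − 193.5 = 20.5 °C

T_out = 20.5 °C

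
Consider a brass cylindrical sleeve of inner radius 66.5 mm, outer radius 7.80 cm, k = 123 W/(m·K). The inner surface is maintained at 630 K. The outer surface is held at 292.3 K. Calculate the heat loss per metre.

Q' = 2πk·ΔT/ln(r₂/r₁) = 2π × 123 × 337.7 / ln(0.0780/0.0665) = 1.64×10^6 W/m

Q' = 1640 kW/m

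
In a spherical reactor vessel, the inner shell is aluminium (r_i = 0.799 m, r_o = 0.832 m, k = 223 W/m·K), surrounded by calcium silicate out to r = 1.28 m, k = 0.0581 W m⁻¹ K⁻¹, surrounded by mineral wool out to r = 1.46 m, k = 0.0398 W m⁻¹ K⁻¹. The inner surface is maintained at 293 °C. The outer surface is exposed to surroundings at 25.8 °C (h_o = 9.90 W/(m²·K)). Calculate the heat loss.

Series thermal resistances, inner to outer:
  R_aluminium = (1/0.799 − 1/0.832)/(4πk) = 0.04964/(4π·223) = 1.771×10^-5 K/W
  R_calcium silicate = (1/0.832 − 1/1.28)/(4πk) = 0.4207/(4π·0.0581) = 0.5762 K/W
  R_mineral wool = (1/1.28 − 1/1.46)/(4πk) = 0.09632/(4π·0.0398) = 0.1926 K/W
  R_conv,out = 1/(4πr²h) = 1/(4π·1.46²·9.90) = 0.003771 K/W
ΣR = 1.771×10^-5 + 0.5762 + 0.1926 + 0.003771 = 0.7726 K/W
Q = ΔT/ΣR = (293 °C − 25.8 °C)/0.7726 = 346 W

Q = 346 W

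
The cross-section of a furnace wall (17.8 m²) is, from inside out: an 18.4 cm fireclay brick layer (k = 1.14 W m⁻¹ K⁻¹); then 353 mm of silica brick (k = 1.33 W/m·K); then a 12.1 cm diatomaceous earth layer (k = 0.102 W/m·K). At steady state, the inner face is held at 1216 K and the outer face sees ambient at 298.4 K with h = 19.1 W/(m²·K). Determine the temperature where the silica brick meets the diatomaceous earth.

T = 981 K

Series thermal resistances, inner to outer:
  R_fireclay brick = L/(kA) = 0.184/(1.14·17.8) = 0.009068 K/W
  R_silica brick = L/(kA) = 0.353/(1.33·17.8) = 0.01491 K/W
  R_diatomaceous earth = L/(kA) = 0.121/(0.102·17.8) = 0.06664 K/W
  R_conv,out = 1/(hA) = 1/(19.1·17.8) = 0.002941 K/W
ΣR = 0.009068 + 0.01491 + 0.06664 + 0.002941 = 0.09356 K/W
Q = ΔT/ΣR = (1216 K − 298.4 K)/0.09356 = 9808 W
From the inner boundary to the silica brick/diatomaceous earth interface, ΣR_partial = 0.02398 K/W.
T_interface = T_in − Q·ΣR_partial = 1216 K − (9808)(0.02398) = 981 K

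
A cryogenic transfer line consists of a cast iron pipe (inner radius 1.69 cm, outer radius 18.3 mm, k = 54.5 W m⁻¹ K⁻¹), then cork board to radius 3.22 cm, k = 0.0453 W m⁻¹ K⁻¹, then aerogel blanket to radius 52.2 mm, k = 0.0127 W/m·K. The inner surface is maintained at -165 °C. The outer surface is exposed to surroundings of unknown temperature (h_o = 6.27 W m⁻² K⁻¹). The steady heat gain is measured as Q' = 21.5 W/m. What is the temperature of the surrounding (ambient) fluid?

Series resistances:
  R'_cast iron = ln(0.0183/0.0169)/(2πk) = 0.07959/(2π·54.5) = 2.324×10^-4 m·K/W
  R'_cork board = ln(0.0322/0.0183)/(2πk) = 0.5651/(2π·0.0453) = 1.985 m·K/W
  R'_aerogel blanket = ln(0.0522/0.0322)/(2πk) = 0.4831/(2π·0.0127) = 6.054 m·K/W
  R'_conv,out = 1/(2πr h) = 1/(2π·0.0522·6.27) = 0.4863 m·K/W
ΣR = 8.526 m·K/W
ΔT = Q'·ΣR = 21.5 × 8.526 = 183.3 K
Heat flows inward, so T_out = T_in + ΔT = -165 + 183.3 = 18.3 °C

T_out = 18.3 °C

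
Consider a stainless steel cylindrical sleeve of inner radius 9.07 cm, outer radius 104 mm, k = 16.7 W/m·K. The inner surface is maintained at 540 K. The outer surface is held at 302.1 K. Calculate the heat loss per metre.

Q' = 182 kW/m

Q' = 2πk·ΔT/ln(r₂/r₁) = 2π × 16.7 × 237.9 / ln(0.104/0.0907) = 1.82×10^5 W/m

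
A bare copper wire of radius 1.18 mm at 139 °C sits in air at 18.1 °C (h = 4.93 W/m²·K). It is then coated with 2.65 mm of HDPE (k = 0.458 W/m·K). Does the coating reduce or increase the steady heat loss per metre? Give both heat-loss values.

Critical radius for a cylinder: r_cr = k/h = 0.0929 m = 9.29 cm.
Outer radius after coating: r₂ = 0.00118 + 0.00265 = 0.00383 m.
Since r₁ < r_cr and r₂ ≤ r_cr, the coating moves toward the maximum at r_cr — heat loss rises.
Bare: R = 1/(2πr₁h) = 27.36 m·K/W; Q = 120.9/27.36 = 4.42 W/m.
Coated: R = R_cond + R_conv = 8.838 m·K/W; Q = 120.9/8.838 = 13.7 W/m.

increases: 4.42 → 13.7 W/m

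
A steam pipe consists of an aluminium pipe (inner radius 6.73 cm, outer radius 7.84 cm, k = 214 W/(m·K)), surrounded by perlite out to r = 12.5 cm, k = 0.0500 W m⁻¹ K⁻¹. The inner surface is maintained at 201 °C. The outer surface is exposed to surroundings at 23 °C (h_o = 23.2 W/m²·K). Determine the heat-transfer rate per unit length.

Q' = 116 W/m

Series thermal resistances, inner to outer:
  R'_aluminium = ln(0.0784/0.0673)/(2πk) = 0.1527/(2π·214) = 1.135×10^-4 m·K/W
  R'_perlite = ln(0.125/0.0784)/(2πk) = 0.4665/(2π·0.0500) = 1.485 m·K/W
  R'_conv,out = 1/(2πr h) = 1/(2π·0.125·23.2) = 0.05488 m·K/W
ΣR = 1.135×10^-4 + 1.485 + 0.05488 = 1.540 m·K/W
Q' = ΔT/ΣR = (201 °C − 23 °C)/1.540 = 116 W/m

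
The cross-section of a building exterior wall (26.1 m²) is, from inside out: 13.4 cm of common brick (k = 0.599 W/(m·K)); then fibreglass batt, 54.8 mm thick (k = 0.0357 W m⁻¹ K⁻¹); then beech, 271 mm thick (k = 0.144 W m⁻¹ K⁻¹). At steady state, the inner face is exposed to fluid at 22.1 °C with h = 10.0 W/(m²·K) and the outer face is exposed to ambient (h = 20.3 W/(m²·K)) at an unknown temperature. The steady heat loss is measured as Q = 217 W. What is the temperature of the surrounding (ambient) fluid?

T_out = -9.41 °C

Sum the resistances:
  R_conv,in = 1/(hA) = 1/(10.0·26.1) = 0.003831 K/W
  R_common brick = L/(kA) = 0.134/(0.599·26.1) = 0.008571 K/W
  R_fibreglass batt = L/(kA) = 0.0548/(0.0357·26.1) = 0.05881 K/W
  R_beech = L/(kA) = 0.271/(0.144·26.1) = 0.07211 K/W
  R_conv,out = 1/(hA) = 1/(20.3·26.1) = 0.001887 K/W
ΣR = 0.1452 K/W
ΔT = Q·ΣR = 217 × 0.1452 = 31.51 K
Heat flows outward, so T_out = T_in − ΔT = 22.1 − 31.51 = -9.41 °C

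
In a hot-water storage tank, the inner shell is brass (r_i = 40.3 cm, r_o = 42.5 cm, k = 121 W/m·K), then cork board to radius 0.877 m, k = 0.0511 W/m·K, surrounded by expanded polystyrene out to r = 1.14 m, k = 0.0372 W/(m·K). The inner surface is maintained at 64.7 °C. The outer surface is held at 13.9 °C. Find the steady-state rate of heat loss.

Q = 20.7 W

Treat each layer as a resistance in series:
  R_brass = (1/0.403 − 1/0.425)/(4πk) = 0.1284/(4π·121) = 8.448×10^-5 K/W
  R_cork board = (1/0.425 − 1/0.877)/(4πk) = 1.213/(4π·0.0511) = 1.889 K/W
  R_expanded polystyrene = (1/0.877 − 1/1.14)/(4πk) = 0.2631/(4π·0.0372) = 0.5627 K/W
ΣR = 8.448×10^-5 + 1.889 + 0.5627 = 2.452 K/W
Q = ΔT/ΣR = (64.7 °C − 13.9 °C)/2.452 = 20.7 W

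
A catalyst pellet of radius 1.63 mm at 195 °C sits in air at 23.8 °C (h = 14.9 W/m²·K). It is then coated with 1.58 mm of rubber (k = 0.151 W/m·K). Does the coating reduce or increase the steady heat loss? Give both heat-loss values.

increases: 0.0852 → 0.253 W

Critical radius for a sphere: r_cr = 2k/h = 0.0203 m = 2.03 cm.
Outer radius after coating: r₂ = 0.00163 + 0.00158 = 0.00321 m.
Since r₁ < r_cr and r₂ ≤ r_cr, the coating moves toward the maximum at r_cr — heat loss rises.
Bare: R = 1/(4πr₁²h) = 2010 K/W; Q = 171.2/2010 = 0.0852 W.
Coated: R = R_cond + R_conv = 677.5 K/W; Q = 171.2/677.5 = 0.253 W.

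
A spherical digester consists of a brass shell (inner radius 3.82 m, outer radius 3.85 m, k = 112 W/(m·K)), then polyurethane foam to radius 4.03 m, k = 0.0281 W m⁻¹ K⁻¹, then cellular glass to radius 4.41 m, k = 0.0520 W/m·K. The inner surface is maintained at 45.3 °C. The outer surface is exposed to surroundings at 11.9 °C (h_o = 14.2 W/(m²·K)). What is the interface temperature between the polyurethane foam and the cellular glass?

Series thermal resistances, inner to outer:
  R_brass = (1/3.82 − 1/3.85)/(4πk) = 0.002040/(4π·112) = 1.449×10^-6 K/W
  R_polyurethane foam = (1/3.85 − 1/4.03)/(4πk) = 0.01160/(4π·0.0281) = 0.03285 K/W
  R_cellular glass = (1/4.03 − 1/4.41)/(4πk) = 0.02138/(4π·0.0520) = 0.03272 K/W
  R_conv,out = 1/(4πr²h) = 1/(4π·4.41²·14.2) = 2.882×10^-4 K/W
ΣR = 1.449×10^-6 + 0.03285 + 0.03272 + 2.882×10^-4 = 0.06586 K/W
Q = ΔT/ΣR = (45.3 °C − 11.9 °C)/0.06586 = 507.1 W
From the inner boundary to the polyurethane foam/cellular glass interface, ΣR_partial = 0.03285 K/W.
T_interface = T_in − Q·ΣR_partial = 45.3 °C − (507.1)(0.03285) = 28.6 °C

T = 28.6 °C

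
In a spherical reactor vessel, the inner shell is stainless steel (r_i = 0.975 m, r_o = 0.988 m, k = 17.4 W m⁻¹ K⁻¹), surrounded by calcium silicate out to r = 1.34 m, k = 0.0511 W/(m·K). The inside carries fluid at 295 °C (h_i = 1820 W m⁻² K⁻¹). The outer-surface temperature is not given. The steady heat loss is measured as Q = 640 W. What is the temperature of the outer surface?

T_out = 29.9 °C

Sum the resistances:
  R_conv,in = 1/(4πr²h) = 1/(4π·0.975²·1820) = 4.599×10^-5 K/W
  R_stainless steel = (1/0.975 − 1/0.988)/(4πk) = 0.01350/(4π·17.4) = 6.172×10^-5 K/W
  R_calcium silicate = (1/0.988 − 1/1.34)/(4πk) = 0.2659/(4π·0.0511) = 0.4140 K/W
ΣR = 0.4142 K/W
ΔT = Q·ΣR = 640 × 0.4142 = 265.1 K
Heat flows outward, so T_out = T_in − ΔT = 295 − 265.1 = 29.9 °C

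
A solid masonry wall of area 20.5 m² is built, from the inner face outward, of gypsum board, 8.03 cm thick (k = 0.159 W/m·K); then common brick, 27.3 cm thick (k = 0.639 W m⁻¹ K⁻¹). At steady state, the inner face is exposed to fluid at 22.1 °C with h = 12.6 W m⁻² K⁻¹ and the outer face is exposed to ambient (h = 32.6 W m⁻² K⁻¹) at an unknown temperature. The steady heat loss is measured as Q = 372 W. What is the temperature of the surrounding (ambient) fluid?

T_out = 3.19 °C

Series resistances:
  R_conv,in = 1/(hA) = 1/(12.6·20.5) = 0.003871 K/W
  R_gypsum board = L/(kA) = 0.0803/(0.159·20.5) = 0.02464 K/W
  R_common brick = L/(kA) = 0.273/(0.639·20.5) = 0.02084 K/W
  R_conv,out = 1/(hA) = 1/(32.6·20.5) = 0.001496 K/W
ΣR = 0.05084 K/W
ΔT = Q·ΣR = 372 × 0.05084 = 18.91 K
Heat flows outward, so T_out = T_in − ΔT = 22.1 − 18.91 = 3.19 °C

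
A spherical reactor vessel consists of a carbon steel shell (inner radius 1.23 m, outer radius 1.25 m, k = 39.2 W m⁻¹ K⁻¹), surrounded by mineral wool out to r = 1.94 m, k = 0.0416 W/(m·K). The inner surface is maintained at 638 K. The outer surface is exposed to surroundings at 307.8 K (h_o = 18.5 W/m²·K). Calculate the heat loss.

Q = 605 W

Resistance network (inner→outer):
  R_carbon steel = (1/1.23 − 1/1.25)/(4πk) = 0.01301/(4π·39.2) = 2.641×10^-5 K/W
  R_mineral wool = (1/1.25 − 1/1.94)/(4πk) = 0.2845/(4π·0.0416) = 0.5443 K/W
  R_conv,out = 1/(4πr²h) = 1/(4π·1.94²·18.5) = 0.001143 K/W
ΣR = 2.641×10^-5 + 0.5443 + 0.001143 = 0.5455 K/W
Q = ΔT/ΣR = (638 K − 307.8 K)/0.5455 = 605 W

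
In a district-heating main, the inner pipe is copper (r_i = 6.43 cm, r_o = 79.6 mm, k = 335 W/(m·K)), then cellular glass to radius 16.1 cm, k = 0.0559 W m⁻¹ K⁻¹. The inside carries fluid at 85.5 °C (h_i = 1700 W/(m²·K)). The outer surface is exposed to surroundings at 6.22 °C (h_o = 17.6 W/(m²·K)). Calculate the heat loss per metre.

Treat each layer as a resistance in series:
  R'_conv,in = 1/(2πr h) = 1/(2π·0.0643·1700) = 0.001456 m·K/W
  R'_copper = ln(0.0796/0.0643)/(2πk) = 0.2135/(2π·335) = 1.014×10^-4 m·K/W
  R'_cellular glass = ln(0.161/0.0796)/(2πk) = 0.7044/(2π·0.0559) = 2.005 m·K/W
  R'_conv,out = 1/(2πr h) = 1/(2π·0.161·17.6) = 0.05617 m·K/W
ΣR = 0.001456 + 1.014×10^-4 + 2.005 + 0.05617 = 2.063 m·K/W
Q' = ΔT/ΣR = (85.5 °C − 6.22 °C)/2.063 = 38.4 W/m

Q' = 38.4 W/m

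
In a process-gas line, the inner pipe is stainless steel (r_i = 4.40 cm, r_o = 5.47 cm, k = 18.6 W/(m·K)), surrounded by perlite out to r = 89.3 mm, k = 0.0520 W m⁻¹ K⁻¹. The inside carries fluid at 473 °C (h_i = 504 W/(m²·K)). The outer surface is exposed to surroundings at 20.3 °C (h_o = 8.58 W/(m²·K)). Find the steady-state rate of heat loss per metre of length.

Q' = 264 W/m

Treat each layer as a resistance in series:
  R'_conv,in = 1/(2πr h) = 1/(2π·0.0440·504) = 0.007177 m·K/W
  R'_stainless steel = ln(0.0547/0.0440)/(2πk) = 0.2177/(2π·18.6) = 0.001863 m·K/W
  R'_perlite = ln(0.0893/0.0547)/(2πk) = 0.4901/(2π·0.0520) = 1.500 m·K/W
  R'_conv,out = 1/(2πr h) = 1/(2π·0.0893·8.58) = 0.2077 m·K/W
ΣR = 0.007177 + 0.001863 + 1.500 + 0.2077 = 1.717 m·K/W
Q' = ΔT/ΣR = (473 °C − 20.3 °C)/1.717 = 264 W/m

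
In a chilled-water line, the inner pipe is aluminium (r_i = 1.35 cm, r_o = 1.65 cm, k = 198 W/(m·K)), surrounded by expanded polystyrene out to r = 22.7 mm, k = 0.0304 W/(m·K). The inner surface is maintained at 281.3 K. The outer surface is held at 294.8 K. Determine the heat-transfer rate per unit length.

Resistance network (inner→outer):
  R'_aluminium = ln(0.0165/0.0135)/(2πk) = 0.2007/(2π·198) = 1.613×10^-4 m·K/W
  R'_expanded polystyrene = ln(0.0227/0.0165)/(2πk) = 0.3190/(2π·0.0304) = 1.670 m·K/W
ΣR = 1.613×10^-4 + 1.670 = 1.670 m·K/W
Q' = ΔT/ΣR = (281.3 K − 294.8 K)/1.670 = -8.08 W/m
(Negative Q' ⇒ heat flows inward; heat gain = 8.08 W/m.)

Q' = 8.08 W/m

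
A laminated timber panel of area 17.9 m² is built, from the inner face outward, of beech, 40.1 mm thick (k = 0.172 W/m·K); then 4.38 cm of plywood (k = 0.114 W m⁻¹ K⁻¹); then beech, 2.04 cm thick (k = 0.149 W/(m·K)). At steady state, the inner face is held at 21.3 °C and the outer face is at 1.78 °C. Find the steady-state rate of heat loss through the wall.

Q = 463 W

Resistance network (inner→outer):
  R_beech = L/(kA) = 0.0401/(0.172·17.9) = 0.01302 K/W
  R_plywood = L/(kA) = 0.0438/(0.114·17.9) = 0.02146 K/W
  R_beech = L/(kA) = 0.0204/(0.149·17.9) = 0.007649 K/W
ΣR = 0.01302 + 0.02146 + 0.007649 = 0.04213 K/W
Q = ΔT/ΣR = (21.3 °C − 1.78 °C)/0.04213 = 463 W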